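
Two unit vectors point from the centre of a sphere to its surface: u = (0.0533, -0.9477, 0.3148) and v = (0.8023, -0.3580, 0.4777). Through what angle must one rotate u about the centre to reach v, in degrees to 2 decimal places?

57.83°

u·v = 0.5324; |u| = 1.0000, |v| = 1.0000.
cos θ = (u·v)/(|u||v|) = 0.5324, so θ = 57.83°.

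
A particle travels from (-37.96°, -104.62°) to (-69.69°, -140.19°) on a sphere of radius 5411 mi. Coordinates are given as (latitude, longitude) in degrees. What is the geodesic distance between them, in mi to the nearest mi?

3487 mi

Let φ₁ = -0.6625 rad, φ₂ = -1.2163 rad, and Δλ = -0.6208 rad.
cos c = sin φ₁ sin φ₂ + cos φ₁ cos φ₂ cos Δλ = (-0.6151)(-0.9378) + (0.7884)(0.3471)(0.8134) = 0.79947,
so c = arccos(0.79947) = 0.64438 rad.
Distance = R·c = 5411 × 0.6444 ≈ 3487 mi.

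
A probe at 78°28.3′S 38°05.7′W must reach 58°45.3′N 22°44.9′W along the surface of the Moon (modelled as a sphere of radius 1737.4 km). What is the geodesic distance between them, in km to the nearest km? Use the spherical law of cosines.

With latitudes φ₁ = -78.472°, φ₂ = 58.755° and longitude difference Δλ = 15.347°:
cos c = sin φ₁ sin φ₂ + cos φ₁ cos φ₂ cos Δλ = (-0.9798)(0.8550) + (0.1999)(0.5187)(0.9643) = -0.73774,
so c = arccos(-0.73774) = 2.40052 rad.
Distance = R·c = 1737.4 × 2.4005 ≈ 4171 km.

4171 km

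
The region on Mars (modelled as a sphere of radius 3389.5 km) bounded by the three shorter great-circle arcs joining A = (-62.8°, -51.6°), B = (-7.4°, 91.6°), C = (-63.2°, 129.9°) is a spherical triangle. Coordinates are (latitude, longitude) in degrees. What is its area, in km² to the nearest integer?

Side lengths (central angles): a = 1.0862, b = 0.9424, c = 1.8218 rad; semiperimeter s = 1.9252.
By l'Huilier's theorem, tan(E/4) = √[tan(s/2) tan((s−a)/2) tan((s−b)/2) tan((s−c)/2)], giving spherical excess E = 0.5296 rad.
Area = E·R² = 0.5296 × (3389.5)² ≈ 6084354 km².

6084354 km²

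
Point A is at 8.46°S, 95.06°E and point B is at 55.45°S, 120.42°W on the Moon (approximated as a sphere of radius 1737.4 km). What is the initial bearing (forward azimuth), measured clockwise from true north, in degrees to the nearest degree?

With φ₁ = -0.1477, φ₂ = -0.9678, Δλ = 2.5223 rad, the forward-azimuth formula gives
θ = atan2( sin Δλ cos φ₂ , cos φ₁ sin φ₂ − sin φ₁ cos φ₂ cos Δλ ) = atan2(0.3292, -0.8826) = 159.55°.
So the initial bearing is 160°.

160°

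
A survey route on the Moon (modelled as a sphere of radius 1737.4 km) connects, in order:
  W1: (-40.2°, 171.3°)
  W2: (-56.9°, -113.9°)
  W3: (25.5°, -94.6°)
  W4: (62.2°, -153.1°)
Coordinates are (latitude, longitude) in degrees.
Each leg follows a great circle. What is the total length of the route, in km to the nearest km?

5656 km

Leg W1→W2: central angle 0.8631 rad, distance 1499.6 km.
Leg W2→W3: central angle 1.4660 rad, distance 2547.1 km.
Leg W3→W4: central angle 0.9263 rad, distance 1609.4 km.
Total: 1499.6 + 2547.1 + 1609.4 ≈ 5656 km.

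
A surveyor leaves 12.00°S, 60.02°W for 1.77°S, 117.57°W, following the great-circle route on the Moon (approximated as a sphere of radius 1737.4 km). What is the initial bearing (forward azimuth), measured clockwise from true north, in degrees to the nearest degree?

276°

Δλ = -57.550° = -1.0044 rad.
y = sin Δλ · cos φ₂ = (-0.8439)(0.9995) = -0.8435
x = cos φ₁ sin φ₂ − sin φ₁ cos φ₂ cos Δλ = (0.9781)(-0.0309) − (-0.2079)(0.9995)(0.5366) = 0.0813
θ = atan2(y, x) = -84.49°; adding 360° gives 276°.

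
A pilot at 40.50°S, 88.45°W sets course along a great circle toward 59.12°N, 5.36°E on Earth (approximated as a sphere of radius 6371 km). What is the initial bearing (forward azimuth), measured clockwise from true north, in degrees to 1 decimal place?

With φ₁ = -0.7069, φ₂ = 1.0318, Δλ = 1.6373 rad, the forward-azimuth formula gives
θ = atan2( sin Δλ cos φ₂ , cos φ₁ sin φ₂ − sin φ₁ cos φ₂ cos Δλ ) = atan2(0.5121, 0.6305) = 39.09°.
So the initial bearing is 39.1°.

39.1°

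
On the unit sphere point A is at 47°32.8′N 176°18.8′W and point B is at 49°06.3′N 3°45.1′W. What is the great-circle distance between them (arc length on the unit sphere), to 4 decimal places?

1.4510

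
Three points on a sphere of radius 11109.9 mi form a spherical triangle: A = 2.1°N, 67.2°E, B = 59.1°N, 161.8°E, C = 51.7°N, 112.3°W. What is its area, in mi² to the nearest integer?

Side lengths (central angles): a = 0.8008, b = 2.2026, c = 1.5805 rad; semiperimeter s = 2.2919.
By l'Huilier's theorem, tan(E/4) = √[tan(s/2) tan((s−a)/2) tan((s−b)/2) tan((s−c)/2)], giving spherical excess E = 0.7284 rad.
Area = E·R² = 0.7284 × (11109.9)² ≈ 89901332 mi².

89901332 mi²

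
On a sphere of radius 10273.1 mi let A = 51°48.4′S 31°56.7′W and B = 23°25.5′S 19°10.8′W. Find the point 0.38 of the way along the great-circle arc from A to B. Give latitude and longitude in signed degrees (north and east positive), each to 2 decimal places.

-41.19°, -25.83°

Central angle δ = 0.5241 rad. Interpolating on the sphere with fraction f = 0.38:
P = [sin((1−f)δ)·A + sin(fδ)·B] / sin δ = 0.6380·A + 0.3953·B in Cartesian coordinates,
giving P = (0.6773, -0.3279, -0.6586), i.e. latitude -41.19°, longitude -25.83°.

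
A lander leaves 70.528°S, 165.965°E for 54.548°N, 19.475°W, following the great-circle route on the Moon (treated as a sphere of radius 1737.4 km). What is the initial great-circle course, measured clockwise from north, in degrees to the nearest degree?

169°

Δλ = 174.560° = 3.0466 rad.
y = sin Δλ · cos φ₂ = (0.0948)(0.5800) = 0.0550
x = cos φ₁ sin φ₂ − sin φ₁ cos φ₂ cos Δλ = (0.3333)(0.8146) − (-0.9428)(0.5800)(-0.9955) = -0.2728
θ = atan2(y, x) = 168.61°, so the bearing is 169°.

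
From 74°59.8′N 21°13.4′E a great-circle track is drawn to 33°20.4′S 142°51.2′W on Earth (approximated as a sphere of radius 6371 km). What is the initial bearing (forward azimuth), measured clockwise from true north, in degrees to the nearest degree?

With φ₁ = 1.3089, φ₂ = -0.5819, Δλ = -2.8637 rad, the forward-azimuth formula gives
θ = atan2( sin Δλ cos φ₂ , cos φ₁ sin φ₂ − sin φ₁ cos φ₂ cos Δλ ) = atan2(-0.2292, 0.6337) = -19.88°.
Adding 360° brings this into [0°, 360°): 340°.

340°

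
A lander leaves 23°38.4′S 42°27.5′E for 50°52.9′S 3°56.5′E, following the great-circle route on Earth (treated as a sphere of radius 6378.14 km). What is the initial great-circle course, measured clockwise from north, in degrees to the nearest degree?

217°

With φ₁ = -0.4126, φ₂ = -0.8881, Δλ = -0.6722 rad, the forward-azimuth formula gives
θ = atan2( sin Δλ cos φ₂ , cos φ₁ sin φ₂ − sin φ₁ cos φ₂ cos Δλ ) = atan2(-0.3929, -0.5128) = -142.54°.
Adding 360° brings this into [0°, 360°): 217°.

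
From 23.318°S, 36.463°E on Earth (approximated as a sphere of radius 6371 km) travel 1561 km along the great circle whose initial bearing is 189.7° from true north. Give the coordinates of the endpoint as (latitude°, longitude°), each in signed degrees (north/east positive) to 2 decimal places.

-37.13°, 33.52°

Angular distance δ = d/R = 1561/6371 = 0.24502 rad; initial bearing θ = 3.3109 rad.
sin φ₂ = sin φ₁ cos δ + cos φ₁ sin δ cos θ = (-0.3958)(0.9701) + (0.9183)(0.2426)(-0.9857) = -0.6036, so φ₂ = -37.13°.
Δλ = atan2(sin θ sin δ cos φ₁, cos δ − sin φ₁ sin φ₂) = atan2(-0.0375, 0.7312) = -2.938°.
λ₂ = 36.463° − 2.938° = 33.52°.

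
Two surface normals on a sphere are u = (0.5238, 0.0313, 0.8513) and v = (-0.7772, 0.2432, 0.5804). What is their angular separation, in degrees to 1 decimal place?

84.6°

u·v = 0.0946; |u| = 1.0000, |v| = 1.0000.
cos θ = (u·v)/(|u||v|) = 0.0946, so θ = 84.6°.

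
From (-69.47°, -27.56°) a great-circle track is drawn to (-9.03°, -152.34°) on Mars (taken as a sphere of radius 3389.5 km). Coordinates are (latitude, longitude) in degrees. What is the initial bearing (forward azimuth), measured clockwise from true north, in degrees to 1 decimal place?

Δλ = -124.780° = -2.1778 rad.
y = sin Δλ · cos φ₂ = (-0.8213)(0.9876) = -0.8112
x = cos φ₁ sin φ₂ − sin φ₁ cos φ₂ cos Δλ = (0.3507)(-0.1570) − (-0.9365)(0.9876)(-0.5704) = -0.5826
θ = atan2(y, x) = -125.69°; adding 360° gives 234.3°.

234.3°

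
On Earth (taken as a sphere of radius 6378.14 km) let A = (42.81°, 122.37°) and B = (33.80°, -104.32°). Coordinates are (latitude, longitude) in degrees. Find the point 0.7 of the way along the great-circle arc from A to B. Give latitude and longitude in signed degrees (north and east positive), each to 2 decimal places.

54.99°, -129.96°

The central angle between A and B is δ = 1.6109 rad.
With f = 0.7, the slerp weights are sin((1−f)δ)/sin δ = 0.4651 and sin(fδ)/sin δ = 0.9041.
Weighted sum of the unit vectors: (0.4651)·(-0.3928,0.6196,0.6796) + (0.9041)·(-0.2055,-0.8052,0.5563) = (-0.3685, -0.4398, 0.8190).
Converting back: φ = atan2(z, √(x²+y²)) = 54.99°, λ = atan2(y, x) = -129.96°.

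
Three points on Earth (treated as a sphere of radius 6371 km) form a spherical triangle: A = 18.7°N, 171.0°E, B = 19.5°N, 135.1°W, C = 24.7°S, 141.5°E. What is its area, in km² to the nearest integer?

Side lengths (central angles): a = 1.6119, b = 0.9084, c = 0.8852 rad; semiperimeter s = 1.7028.
By l'Huilier's theorem, tan(E/4) = √[tan(s/2) tan((s−a)/2) tan((s−b)/2) tan((s−c)/2)], giving spherical excess E = 0.3873 rad.
Area = E·R² = 0.3873 × (6371)² ≈ 15718410 km².

15718410 km²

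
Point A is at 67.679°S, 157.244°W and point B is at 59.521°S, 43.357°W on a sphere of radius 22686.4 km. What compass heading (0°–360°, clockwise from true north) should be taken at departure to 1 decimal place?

With φ₁ = -1.1812, φ₂ = -1.0388, Δλ = 1.9877 rad, the forward-azimuth formula gives
θ = atan2( sin Δλ cos φ₂ , cos φ₁ sin φ₂ − sin φ₁ cos φ₂ cos Δλ ) = atan2(0.4638, -0.5173) = 138.12°.
So the initial bearing is 138.1°.

138.1°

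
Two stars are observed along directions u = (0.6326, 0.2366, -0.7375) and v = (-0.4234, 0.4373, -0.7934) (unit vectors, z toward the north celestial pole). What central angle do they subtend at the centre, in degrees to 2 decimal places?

65.12°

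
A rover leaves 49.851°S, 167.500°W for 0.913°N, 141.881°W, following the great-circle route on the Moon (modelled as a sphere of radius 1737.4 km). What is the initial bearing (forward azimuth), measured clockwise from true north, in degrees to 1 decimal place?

With φ₁ = -0.8701, φ₂ = 0.0159, Δλ = 0.4471 rad, the forward-azimuth formula gives
θ = atan2( sin Δλ cos φ₂ , cos φ₁ sin φ₂ − sin φ₁ cos φ₂ cos Δλ ) = atan2(0.4323, 0.6994) = 31.72°.
So the initial bearing is 31.7°.

31.7°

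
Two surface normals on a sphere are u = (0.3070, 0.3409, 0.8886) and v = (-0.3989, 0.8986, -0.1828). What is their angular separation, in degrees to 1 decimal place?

88.8°

u·v = 0.0214; |u| = 1.0000, |v| = 1.0000.
cos θ = (u·v)/(|u||v|) = 0.0214, so θ = 88.8°.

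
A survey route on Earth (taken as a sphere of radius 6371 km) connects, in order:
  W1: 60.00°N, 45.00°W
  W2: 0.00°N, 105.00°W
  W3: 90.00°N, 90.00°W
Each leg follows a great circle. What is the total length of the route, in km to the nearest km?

18405 km

Leg W1→W2: central angle 1.3181 rad, distance 8397.7 km.
Leg W2→W3: central angle 1.5708 rad, distance 10007.5 km.
Total: 8397.7 + 10007.5 ≈ 18405 km.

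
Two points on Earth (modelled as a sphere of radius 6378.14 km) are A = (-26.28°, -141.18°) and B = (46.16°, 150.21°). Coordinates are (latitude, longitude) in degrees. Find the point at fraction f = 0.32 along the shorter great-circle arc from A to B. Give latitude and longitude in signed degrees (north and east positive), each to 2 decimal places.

-1.99°, -160.39°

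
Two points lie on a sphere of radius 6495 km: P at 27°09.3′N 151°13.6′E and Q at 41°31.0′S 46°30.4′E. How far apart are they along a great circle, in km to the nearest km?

In radians: φ₁ = 0.4739, φ₂ = -0.7246, Δλ = -104.720° = -1.8277 rad.
cos c = sin φ₁ sin φ₂ + cos φ₁ cos φ₂ cos Δλ = (0.4564)(-0.6628) + (0.8898)(0.7488)(-0.2541) = -0.47180,
so c = arccos(-0.47180) = 2.06213 rad.
Distance = R·c = 6495 × 2.0621 ≈ 13394 km.

13394 km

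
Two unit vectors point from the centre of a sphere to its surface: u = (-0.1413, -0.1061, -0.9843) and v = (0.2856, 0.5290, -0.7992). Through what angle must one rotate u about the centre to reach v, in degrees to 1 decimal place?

u·v = 0.6902; |u| = 1.0000, |v| = 1.0001.
cos θ = (u·v)/(|u||v|) = 0.6901, so θ = 46.4°.

46.4°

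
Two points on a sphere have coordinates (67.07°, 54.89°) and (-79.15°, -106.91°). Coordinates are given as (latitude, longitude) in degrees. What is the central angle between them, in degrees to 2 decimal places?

166.95°

Let φ₁ = 1.1706 rad, φ₂ = -1.3814 rad, and Δλ = -2.8239 rad.
cos c = sin φ₁ sin φ₂ + cos φ₁ cos φ₂ cos Δλ = (0.9210)(-0.9821) + (0.3896)(0.1882)(-0.9500) = -0.97419,
so c = arccos(-0.97419) = 2.91389 rad.
So the angular separation is 166.95°.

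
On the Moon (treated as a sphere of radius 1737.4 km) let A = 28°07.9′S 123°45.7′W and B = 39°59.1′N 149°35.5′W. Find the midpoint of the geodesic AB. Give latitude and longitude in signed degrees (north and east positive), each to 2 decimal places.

6.08°, -135.75°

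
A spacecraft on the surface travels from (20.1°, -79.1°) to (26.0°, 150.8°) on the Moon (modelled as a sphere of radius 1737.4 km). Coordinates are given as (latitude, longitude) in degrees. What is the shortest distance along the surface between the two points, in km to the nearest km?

3431 km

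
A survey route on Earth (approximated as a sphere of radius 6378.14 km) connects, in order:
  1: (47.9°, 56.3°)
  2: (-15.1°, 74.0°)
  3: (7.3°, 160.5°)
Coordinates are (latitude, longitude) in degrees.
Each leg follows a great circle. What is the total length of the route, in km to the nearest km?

17088 km

Leg 1→2: central angle 1.1337 rad, distance 7230.6 km.
Leg 2→3: central angle 1.5454 rad, distance 9857.0 km.
Total: 7230.6 + 9857.0 ≈ 17088 km.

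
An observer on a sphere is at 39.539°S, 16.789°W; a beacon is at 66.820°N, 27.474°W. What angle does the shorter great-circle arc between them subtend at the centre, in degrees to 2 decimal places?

106.67°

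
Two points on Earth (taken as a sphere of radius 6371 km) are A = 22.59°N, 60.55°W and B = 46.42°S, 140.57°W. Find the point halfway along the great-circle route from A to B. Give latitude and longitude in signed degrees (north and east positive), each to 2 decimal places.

-15.29°, -93.62°

Central angle δ = 1.7396 rad. Interpolating on the sphere with fraction f = 0.5:
P = [sin((1−f)δ)·A + sin(fδ)·B] / sin δ = 0.7752·A + 0.7752·B in Cartesian coordinates,
giving P = (-0.0609, -0.9627, -0.2638), i.e. latitude -15.29°, longitude -93.62°.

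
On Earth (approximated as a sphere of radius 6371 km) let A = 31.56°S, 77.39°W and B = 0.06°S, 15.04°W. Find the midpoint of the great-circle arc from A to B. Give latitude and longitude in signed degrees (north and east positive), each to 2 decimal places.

Central angle δ = 1.1637 rad. Interpolating on the sphere with fraction f = 0.5:
P = [sin((1−f)δ)·A + sin(fδ)·B] / sin δ = 0.5985·A + 0.5985·B in Cartesian coordinates,
giving P = (0.6893, -0.6530, -0.3139), i.e. latitude -18.29°, longitude -43.45°.

-18.29°, -43.45°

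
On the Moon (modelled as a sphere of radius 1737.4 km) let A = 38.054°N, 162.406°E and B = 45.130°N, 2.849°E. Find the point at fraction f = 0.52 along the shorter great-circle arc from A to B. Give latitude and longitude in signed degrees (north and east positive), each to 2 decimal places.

78.64°, 90.36°

Central angle δ = 1.6546 rad. Interpolating on the sphere with fraction f = 0.52:
P = [sin((1−f)δ)·A + sin(fδ)·B] / sin δ = 0.7158·A + 0.7608·B in Cartesian coordinates,
giving P = (-0.0012, 0.1971, 0.9804), i.e. latitude 78.64°, longitude 90.36°.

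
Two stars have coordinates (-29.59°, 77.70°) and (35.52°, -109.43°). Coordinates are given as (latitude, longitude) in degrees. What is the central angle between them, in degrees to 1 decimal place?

171.6°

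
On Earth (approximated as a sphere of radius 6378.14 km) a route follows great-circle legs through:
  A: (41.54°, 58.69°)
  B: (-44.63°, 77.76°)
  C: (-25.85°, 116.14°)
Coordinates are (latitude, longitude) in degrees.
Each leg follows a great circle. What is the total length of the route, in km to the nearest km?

Leg A→B: central angle 1.5332 rad, distance 9779.1 km.
Leg B→C: central angle 0.6294 rad, distance 4014.5 km.
Total: 9779.1 + 4014.5 ≈ 13794 km.

13794 km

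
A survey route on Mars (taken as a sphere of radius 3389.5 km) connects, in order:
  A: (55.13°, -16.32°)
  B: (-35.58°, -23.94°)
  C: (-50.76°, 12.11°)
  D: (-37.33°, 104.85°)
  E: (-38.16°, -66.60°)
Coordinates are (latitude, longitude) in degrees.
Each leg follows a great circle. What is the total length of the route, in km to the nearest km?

Leg A→B: central angle 1.5873 rad, distance 5380.1 km.
Leg B→C: central angle 0.5225 rad, distance 1770.9 km.
Leg C→D: central angle 1.1089 rad, distance 3758.7 km.
Leg D→E: central angle 1.8169 rad, distance 6158.3 km.
Total: 5380.1 + 1770.9 + 3758.7 + 6158.3 ≈ 17068 km.

17068 km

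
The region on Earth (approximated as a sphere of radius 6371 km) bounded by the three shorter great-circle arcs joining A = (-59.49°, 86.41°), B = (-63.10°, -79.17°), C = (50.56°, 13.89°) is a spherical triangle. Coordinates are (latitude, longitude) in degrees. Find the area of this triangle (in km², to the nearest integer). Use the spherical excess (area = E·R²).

90985211 km²

Side lengths (central angles): a = 2.3519, b = 2.1755, c = 0.9934 rad; semiperimeter s = 2.7604.
By l'Huilier's theorem, tan(E/4) = √[tan(s/2) tan((s−a)/2) tan((s−b)/2) tan((s−c)/2)], giving spherical excess E = 2.2416 rad.
Area = E·R² = 2.2416 × (6371)² ≈ 90985211 km².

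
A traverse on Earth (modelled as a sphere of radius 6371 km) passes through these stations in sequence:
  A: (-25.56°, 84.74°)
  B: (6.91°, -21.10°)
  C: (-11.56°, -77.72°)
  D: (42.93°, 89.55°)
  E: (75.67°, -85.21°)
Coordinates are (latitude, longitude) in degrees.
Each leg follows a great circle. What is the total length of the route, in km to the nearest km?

Leg A→B: central angle 1.8717 rad, distance 11924.4 km.
Leg B→C: central angle 1.0344 rad, distance 6590.4 km.
Leg C→D: central angle 2.5611 rad, distance 16316.7 km.
Leg D→E: central angle 1.0708 rad, distance 6821.9 km.
Total: 11924.4 + 6590.4 + 16316.7 + 6821.9 ≈ 41654 km.

41654 km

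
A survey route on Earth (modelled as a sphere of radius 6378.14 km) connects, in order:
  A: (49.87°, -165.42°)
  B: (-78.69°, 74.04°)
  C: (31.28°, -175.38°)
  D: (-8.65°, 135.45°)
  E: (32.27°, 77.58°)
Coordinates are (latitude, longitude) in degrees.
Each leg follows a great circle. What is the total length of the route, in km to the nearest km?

Leg A→B: central angle 2.5217 rad, distance 16084.0 km.
Leg B→C: central angle 2.1749 rad, distance 13872.1 km.
Leg C→D: central angle 1.0766 rad, distance 6866.6 km.
Leg D→E: central angle 1.1979 rad, distance 7640.6 km.
Total: 16084.0 + 13872.1 + 6866.6 + 7640.6 ≈ 44463 km.

44463 km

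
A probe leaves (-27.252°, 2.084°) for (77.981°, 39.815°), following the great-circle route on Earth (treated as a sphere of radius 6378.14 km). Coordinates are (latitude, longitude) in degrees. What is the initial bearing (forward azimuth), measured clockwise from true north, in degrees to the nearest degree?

8°

Δλ = 37.731° = 0.6585 rad.
y = sin Δλ · cos φ₂ = (0.6120)(0.2082) = 0.1274
x = cos φ₁ sin φ₂ − sin φ₁ cos φ₂ cos Δλ = (0.8890)(0.9781) − (-0.4579)(0.2082)(0.7909) = 0.9449
θ = atan2(y, x) = 7.68°, so the bearing is 8°.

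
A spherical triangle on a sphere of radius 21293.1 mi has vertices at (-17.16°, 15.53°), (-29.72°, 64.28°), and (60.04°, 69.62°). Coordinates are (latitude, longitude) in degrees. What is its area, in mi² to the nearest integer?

359589409 mi²

Side lengths (central angles): a = 1.5685, b = 1.5465, c = 0.8046 rad; semiperimeter s = 1.9598.
By l'Huilier's theorem, tan(E/4) = √[tan(s/2) tan((s−a)/2) tan((s−b)/2) tan((s−c)/2)], giving spherical excess E = 0.7931 rad.
Area = E·R² = 0.7931 × (21293.1)² ≈ 359589409 mi².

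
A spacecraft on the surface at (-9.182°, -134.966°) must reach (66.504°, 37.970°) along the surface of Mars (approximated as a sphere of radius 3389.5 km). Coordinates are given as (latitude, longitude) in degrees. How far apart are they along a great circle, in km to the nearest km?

7245 km

Let φ₁ = -0.1603 rad, φ₂ = 1.1607 rad, and Δλ = 3.0183 rad.
cos c = sin φ₁ sin φ₂ + cos φ₁ cos φ₂ cos Δλ = (-0.1596)(0.9171) + (0.9872)(0.3987)(-0.9924) = -0.53693,
so c = arccos(-0.53693) = 2.13759 rad.
Distance = R·c = 3389.5 × 2.1376 ≈ 7245 km.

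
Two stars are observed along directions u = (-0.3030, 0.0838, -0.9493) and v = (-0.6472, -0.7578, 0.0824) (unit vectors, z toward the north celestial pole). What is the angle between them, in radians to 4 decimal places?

u·v = 0.0544; |u| = 1.0000, |v| = 1.0000.
cos θ = (u·v)/(|u||v|) = 0.0544, so θ = 1.5164 rad.

1.5164 rad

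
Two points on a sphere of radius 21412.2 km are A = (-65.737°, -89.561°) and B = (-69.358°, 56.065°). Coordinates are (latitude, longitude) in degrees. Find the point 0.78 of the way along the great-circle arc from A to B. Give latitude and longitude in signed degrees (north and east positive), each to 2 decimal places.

-77.80°, 40.74°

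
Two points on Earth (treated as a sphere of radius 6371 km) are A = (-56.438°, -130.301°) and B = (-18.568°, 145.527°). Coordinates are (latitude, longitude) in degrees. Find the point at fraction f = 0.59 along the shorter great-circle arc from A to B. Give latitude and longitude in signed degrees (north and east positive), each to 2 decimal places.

-40.95°, 167.60°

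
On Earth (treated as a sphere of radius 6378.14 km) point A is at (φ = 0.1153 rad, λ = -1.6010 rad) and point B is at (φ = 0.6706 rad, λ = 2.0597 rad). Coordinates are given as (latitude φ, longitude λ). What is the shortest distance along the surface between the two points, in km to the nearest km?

14157 km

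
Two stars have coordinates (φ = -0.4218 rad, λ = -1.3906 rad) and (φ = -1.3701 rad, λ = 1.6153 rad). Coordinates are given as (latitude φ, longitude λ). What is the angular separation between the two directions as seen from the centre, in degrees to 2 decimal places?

77.23°

With latitudes φ₁ = -24.167°, φ₂ = -78.501° and longitude difference Δλ = 172.225°:
Haversine: a = sin²(Δφ/2) + cos φ₁ cos φ₂ sin²(Δλ/2) = 0.2085 + (0.9124)(0.1994)(0.9954) = 0.38951.
Central angle c = 2·arcsin(√a) = 1.34798 rad.
So the angular separation is 77.23°.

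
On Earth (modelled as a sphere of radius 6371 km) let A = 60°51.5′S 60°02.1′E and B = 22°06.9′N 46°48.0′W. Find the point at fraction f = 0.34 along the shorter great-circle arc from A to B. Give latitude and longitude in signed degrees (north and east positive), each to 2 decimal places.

Central angle δ = 2.0482 rad. Interpolating on the sphere with fraction f = 0.34:
P = [sin((1−f)δ)·A + sin(fδ)·B] / sin δ = 1.0990·A + 0.7222·B in Cartesian coordinates,
giving P = (0.7253, -0.0241, -0.6880), i.e. latitude -43.47°, longitude -1.90°.

-43.47°, -1.90°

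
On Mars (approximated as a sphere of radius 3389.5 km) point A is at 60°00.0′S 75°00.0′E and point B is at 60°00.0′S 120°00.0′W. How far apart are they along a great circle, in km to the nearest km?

Let φ₁ = -1.0472 rad, φ₂ = -1.0472 rad, and Δλ = 2.8798 rad.
Haversine: a = sin²(Δφ/2) + cos φ₁ cos φ₂ sin²(Δλ/2) = 0.0000 + (0.5000)(0.5000)(0.9830) = 0.24574.
Central angle c = 2·arcsin(√a) = 1.03733 rad.
Distance = R·c = 3389.5 × 1.0373 ≈ 3516 km.

3516 km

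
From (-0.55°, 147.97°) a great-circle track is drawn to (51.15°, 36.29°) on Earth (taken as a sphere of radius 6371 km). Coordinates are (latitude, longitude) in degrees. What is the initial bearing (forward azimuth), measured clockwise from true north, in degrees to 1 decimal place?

323.1°

Δλ = -111.680° = -1.9492 rad.
y = sin Δλ · cos φ₂ = (-0.9293)(0.6273) = -0.5829
x = cos φ₁ sin φ₂ − sin φ₁ cos φ₂ cos Δλ = (1.0000)(0.7788) − (-0.0096)(0.6273)(-0.3694) = 0.7765
θ = atan2(y, x) = -36.89°; adding 360° gives 323.1°.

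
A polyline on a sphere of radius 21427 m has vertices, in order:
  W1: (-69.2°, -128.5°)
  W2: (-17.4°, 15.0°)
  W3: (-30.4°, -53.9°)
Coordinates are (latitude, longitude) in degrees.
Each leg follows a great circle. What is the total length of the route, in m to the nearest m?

57217 m

Leg W1→W2: central angle 1.5636 rad, distance 33504.1 m.
Leg W2→W3: central angle 1.1067 rad, distance 23713.2 m.
Total: 33504.1 + 23713.2 ≈ 57217 m.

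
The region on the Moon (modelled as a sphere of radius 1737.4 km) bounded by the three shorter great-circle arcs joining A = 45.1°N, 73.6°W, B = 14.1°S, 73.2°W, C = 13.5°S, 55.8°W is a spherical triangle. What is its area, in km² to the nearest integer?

508725 km²

Side lengths (central angles): a = 0.2950, b = 1.0608, c = 1.0333 rad; semiperimeter s = 1.1946.
By l'Huilier's theorem, tan(E/4) = √[tan(s/2) tan((s−a)/2) tan((s−b)/2) tan((s−c)/2)], giving spherical excess E = 0.1685 rad.
Area = E·R² = 0.1685 × (1737.4)² ≈ 508725 km².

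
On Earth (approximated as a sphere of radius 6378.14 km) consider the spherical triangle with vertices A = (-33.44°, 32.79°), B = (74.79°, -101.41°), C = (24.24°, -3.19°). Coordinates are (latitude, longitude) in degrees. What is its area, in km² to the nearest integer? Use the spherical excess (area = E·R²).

17742316 km²

Side lengths (central angles): a = 1.2004, b = 1.1707, c = 2.3246 rad; semiperimeter s = 2.3478.
By l'Huilier's theorem, tan(E/4) = √[tan(s/2) tan((s−a)/2) tan((s−b)/2) tan((s−c)/2)], giving spherical excess E = 0.4361 rad.
Area = E·R² = 0.4361 × (6378.14)² ≈ 17742316 km².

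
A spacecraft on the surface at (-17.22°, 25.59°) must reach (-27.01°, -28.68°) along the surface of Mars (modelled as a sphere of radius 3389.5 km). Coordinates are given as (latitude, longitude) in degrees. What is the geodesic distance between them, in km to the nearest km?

3008 km

With latitudes φ₁ = -17.220°, φ₂ = -27.010° and longitude difference Δλ = -54.270°:
Haversine: a = sin²(Δφ/2) + cos φ₁ cos φ₂ sin²(Δλ/2) = 0.0073 + (0.9552)(0.8909)(0.2080) = 0.18430.
Central angle c = 2·arcsin(√a) = 0.88744 rad.
Distance = R·c = 3389.5 × 0.8874 ≈ 3008 km.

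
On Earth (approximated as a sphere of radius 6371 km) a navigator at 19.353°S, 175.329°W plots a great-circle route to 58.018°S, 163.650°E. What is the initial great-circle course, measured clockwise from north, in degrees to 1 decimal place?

Δλ = -21.021° = -0.3669 rad.
y = sin Δλ · cos φ₂ = (-0.3587)(0.5297) = -0.1900
x = cos φ₁ sin φ₂ − sin φ₁ cos φ₂ cos Δλ = (0.9435)(-0.8482) − (-0.3314)(0.5297)(0.9334) = -0.6364
θ = atan2(y, x) = -163.38°; adding 360° gives 196.6°.

196.6°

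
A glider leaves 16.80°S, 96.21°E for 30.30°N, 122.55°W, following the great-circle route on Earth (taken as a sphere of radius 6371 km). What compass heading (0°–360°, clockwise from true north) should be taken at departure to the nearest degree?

With φ₁ = -0.2932, φ₂ = 0.5288, Δλ = 2.4651 rad, the forward-azimuth formula gives
θ = atan2( sin Δλ cos φ₂ , cos φ₁ sin φ₂ − sin φ₁ cos φ₂ cos Δλ ) = atan2(0.5405, 0.2884) = 61.92°.
So the initial bearing is 62°.

62°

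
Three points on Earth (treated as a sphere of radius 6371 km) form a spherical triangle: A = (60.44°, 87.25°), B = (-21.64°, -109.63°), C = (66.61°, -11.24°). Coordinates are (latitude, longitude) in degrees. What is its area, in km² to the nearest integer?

43656807 km²

Side lengths (central angles): a = 1.9739, b = 0.6928, c = 2.4335 rad; semiperimeter s = 2.5501.
By l'Huilier's theorem, tan(E/4) = √[tan(s/2) tan((s−a)/2) tan((s−b)/2) tan((s−c)/2)], giving spherical excess E = 1.0756 rad.
Area = E·R² = 1.0756 × (6371)² ≈ 43656807 km².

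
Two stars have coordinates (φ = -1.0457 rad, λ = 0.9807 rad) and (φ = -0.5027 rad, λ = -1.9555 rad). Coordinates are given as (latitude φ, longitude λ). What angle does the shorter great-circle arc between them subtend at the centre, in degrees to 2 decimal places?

90.75°

Let φ₁ = -1.0457 rad, φ₂ = -0.5027 rad, and Δλ = -2.9362 rad.
Haversine: a = sin²(Δφ/2) + cos φ₁ cos φ₂ sin²(Δλ/2) = 0.0719 + (0.5013)(0.8763)(0.9895) = 0.50658.
Central angle c = 2·arcsin(√a) = 1.58396 rad.
So the angular separation is 90.75°.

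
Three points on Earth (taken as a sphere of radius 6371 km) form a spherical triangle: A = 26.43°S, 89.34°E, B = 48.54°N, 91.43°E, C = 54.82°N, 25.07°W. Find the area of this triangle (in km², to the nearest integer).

35270883 km²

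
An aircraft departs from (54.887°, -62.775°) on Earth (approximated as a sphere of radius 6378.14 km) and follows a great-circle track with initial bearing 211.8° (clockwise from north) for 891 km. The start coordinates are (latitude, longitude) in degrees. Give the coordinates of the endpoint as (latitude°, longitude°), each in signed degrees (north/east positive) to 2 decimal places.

47.90°, -69.06°

Angular distance δ = d/R = 891/6378.14 = 0.13970 rad; initial bearing θ = 3.6966 rad.
sin φ₂ = sin φ₁ cos δ + cos φ₁ sin δ cos θ = (0.8180)(0.9903) + (0.5752)(0.1392)(-0.8499) = 0.7420, so φ₂ = 47.90°.
Δλ = atan2(sin θ sin δ cos φ₁, cos δ − sin φ₁ sin φ₂) = atan2(-0.0422, 0.3833) = -6.283°.
λ₂ = -62.775° − 6.283° = -69.06°.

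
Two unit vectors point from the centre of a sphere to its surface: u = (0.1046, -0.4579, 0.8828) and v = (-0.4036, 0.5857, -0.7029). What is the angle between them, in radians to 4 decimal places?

2.7678 rad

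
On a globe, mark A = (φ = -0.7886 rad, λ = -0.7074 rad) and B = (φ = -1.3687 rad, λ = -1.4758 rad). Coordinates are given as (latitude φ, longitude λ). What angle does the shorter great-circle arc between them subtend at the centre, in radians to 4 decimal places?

0.6491 rad

With latitudes φ₁ = -45.183°, φ₂ = -78.421° and longitude difference Δλ = -44.026°:
Haversine: a = sin²(Δφ/2) + cos φ₁ cos φ₂ sin²(Δλ/2) = 0.0818 + (0.7048)(0.2007)(0.1405) = 0.10167.
Central angle c = 2·arcsin(√a) = 0.64905 rad.
So the angular separation is 0.6491 rad.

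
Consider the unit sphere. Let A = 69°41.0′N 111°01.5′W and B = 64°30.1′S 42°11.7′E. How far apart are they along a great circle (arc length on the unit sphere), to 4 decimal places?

With latitudes φ₁ = 69.683°, φ₂ = -64.502° and longitude difference Δλ = 153.220°:
cos c = sin φ₁ sin φ₂ + cos φ₁ cos φ₂ cos Δλ = (0.9378)(-0.9026) + (0.3472)(0.4305)(-0.8927) = -0.97988,
so c = arccos(-0.97988) = 2.94067 rad.
On the unit sphere the arc length equals the central angle: 2.9407.

2.9407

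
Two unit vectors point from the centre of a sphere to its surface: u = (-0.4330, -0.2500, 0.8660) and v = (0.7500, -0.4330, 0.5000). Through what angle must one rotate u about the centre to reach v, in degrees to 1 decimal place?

u·v = 0.2165; |u| = 1.0000, |v| = 1.0000.
cos θ = (u·v)/(|u||v|) = 0.2165, so θ = 77.5°.

77.5°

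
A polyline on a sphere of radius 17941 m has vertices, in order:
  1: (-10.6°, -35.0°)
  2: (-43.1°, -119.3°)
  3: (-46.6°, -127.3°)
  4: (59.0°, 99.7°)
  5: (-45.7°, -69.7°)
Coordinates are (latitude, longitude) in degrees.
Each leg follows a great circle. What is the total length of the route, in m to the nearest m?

125356 m

Leg 1→2: central angle 1.3725 rad, distance 24624.5 m.
Leg 2→3: central angle 0.1162 rad, distance 2085.4 m.
Leg 3→4: central angle 2.6142 rad, distance 46902.0 m.
Leg 4→5: central angle 2.8841 rad, distance 51744.3 m.
Total: 24624.5 + 2085.4 + 46902.0 + 51744.3 ≈ 125356 m.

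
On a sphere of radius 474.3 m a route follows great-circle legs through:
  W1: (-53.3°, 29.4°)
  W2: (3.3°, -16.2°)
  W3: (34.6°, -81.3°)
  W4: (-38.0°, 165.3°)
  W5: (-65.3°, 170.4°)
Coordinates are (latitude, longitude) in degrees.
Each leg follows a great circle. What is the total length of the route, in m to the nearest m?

Leg W1→W2: central angle 1.1904 rad, distance 564.6 m.
Leg W2→W3: central angle 1.1824 rad, distance 560.8 m.
Leg W3→W4: central angle 2.2233 rad, distance 1054.5 m.
Leg W4→W5: central angle 0.4793 rad, distance 227.3 m.
Total: 564.6 + 560.8 + 1054.5 + 227.3 ≈ 2407 m.

2407 m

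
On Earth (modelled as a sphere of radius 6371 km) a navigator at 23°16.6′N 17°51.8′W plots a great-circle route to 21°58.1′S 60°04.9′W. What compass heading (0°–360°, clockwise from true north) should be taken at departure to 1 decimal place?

Δλ = -42.218° = -0.7368 rad.
y = sin Δλ · cos φ₂ = (-0.6720)(0.9274) = -0.6232
x = cos φ₁ sin φ₂ − sin φ₁ cos φ₂ cos Δλ = (0.9186)(-0.3741) − (0.3952)(0.9274)(0.7406) = -0.6151
θ = atan2(y, x) = -134.62°; adding 360° gives 225.4°.

225.4°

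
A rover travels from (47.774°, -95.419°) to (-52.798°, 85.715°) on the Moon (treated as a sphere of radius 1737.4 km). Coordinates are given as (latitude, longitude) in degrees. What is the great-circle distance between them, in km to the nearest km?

5304 km

In radians: φ₁ = 0.8338, φ₂ = -0.9215, Δλ = -178.866° = -3.1218 rad.
cos c = sin φ₁ sin φ₂ + cos φ₁ cos φ₂ cos Δλ = (0.7405)(-0.7965) + (0.6721)(0.6046)(-0.9998) = -0.99608,
so c = arccos(-0.99608) = 3.05300 rad.
Distance = R·c = 1737.4 × 3.0530 ≈ 5304 km.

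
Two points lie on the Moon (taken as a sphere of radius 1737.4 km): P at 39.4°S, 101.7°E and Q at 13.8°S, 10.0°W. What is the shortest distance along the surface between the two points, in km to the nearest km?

2949 km

In radians: φ₁ = -0.6877, φ₂ = -0.2409, Δλ = -111.700° = -1.9495 rad.
cos c = sin φ₁ sin φ₂ + cos φ₁ cos φ₂ cos Δλ = (-0.6347)(-0.2385) + (0.7727)(0.9711)(-0.3697) = -0.12606,
so c = arccos(-0.12606) = 1.69720 rad.
Distance = R·c = 1737.4 × 1.6972 ≈ 2949 km.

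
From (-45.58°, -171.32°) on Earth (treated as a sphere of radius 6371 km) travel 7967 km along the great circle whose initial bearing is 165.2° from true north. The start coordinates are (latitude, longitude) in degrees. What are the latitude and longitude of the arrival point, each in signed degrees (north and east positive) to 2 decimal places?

Angular distance δ = d/R = 7967/6371 = 1.25051 rad; initial bearing θ = 2.8833 rad.
sin φ₂ = sin φ₁ cos δ + cos φ₁ sin δ cos θ = (-0.7142)(0.3148) + (0.6999)(0.9491)(-0.9668) = -0.8671, so φ₂ = -60.13°.
Δλ = atan2(sin θ sin δ cos φ₁, cos δ − sin φ₁ sin φ₂) = atan2(0.1697, -0.3045) = 150.869°.
λ₂ = -171.320° + 150.869° = -20.45°.

-60.13°, -20.45°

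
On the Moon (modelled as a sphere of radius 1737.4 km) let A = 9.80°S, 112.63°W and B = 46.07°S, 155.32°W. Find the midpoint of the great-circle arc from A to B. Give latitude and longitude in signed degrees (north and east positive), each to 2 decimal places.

The central angle between A and B is δ = 0.8955 rad.
With f = 0.5, the slerp weights are sin((1−f)δ)/sin δ = 0.5547 and sin(fδ)/sin δ = 0.5547.
Weighted sum of the unit vectors: (0.5547)·(-0.3792,-0.9095,-0.1702) + (0.5547)·(-0.6304,-0.2897,-0.7202) = (-0.5600, -0.6652, -0.4939).
Converting back: φ = atan2(z, √(x²+y²)) = -29.60°, λ = atan2(y, x) = -130.09°.

-29.60°, -130.09°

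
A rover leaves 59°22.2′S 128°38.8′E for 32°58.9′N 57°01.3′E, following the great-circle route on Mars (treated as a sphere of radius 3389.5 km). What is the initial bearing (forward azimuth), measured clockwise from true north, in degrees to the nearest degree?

302°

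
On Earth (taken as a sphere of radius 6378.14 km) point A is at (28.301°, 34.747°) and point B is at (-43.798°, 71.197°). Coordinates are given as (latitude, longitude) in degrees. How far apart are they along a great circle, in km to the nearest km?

8845 km

With latitudes φ₁ = 28.301°, φ₂ = -43.798° and longitude difference Δλ = 36.450°:
Haversine: a = sin²(Δφ/2) + cos φ₁ cos φ₂ sin²(Δλ/2) = 0.3463 + (0.8805)(0.7218)(0.0978) = 0.40847.
Central angle c = 2·arcsin(√a) = 1.38671 rad.
Distance = R·c = 6378.14 × 1.3867 ≈ 8845 km.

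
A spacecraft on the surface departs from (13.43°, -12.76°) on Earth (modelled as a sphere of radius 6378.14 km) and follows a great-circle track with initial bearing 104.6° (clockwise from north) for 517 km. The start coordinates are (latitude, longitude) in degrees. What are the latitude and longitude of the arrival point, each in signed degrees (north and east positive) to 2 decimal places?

Angular distance δ = d/R = 517/6378.14 = 0.08106 rad; initial bearing θ = 1.8256 rad.
sin φ₂ = sin φ₁ cos δ + cos φ₁ sin δ cos θ = (0.2323)(0.9967) + (0.9727)(0.0810)(-0.2521) = 0.2116, so φ₂ = 12.22°.
Δλ = atan2(sin θ sin δ cos φ₁, cos δ − sin φ₁ sin φ₂) = atan2(0.0762, 0.9476) = 4.598°.
λ₂ = -12.760° + 4.598° = -8.16°.

12.22°, -8.16°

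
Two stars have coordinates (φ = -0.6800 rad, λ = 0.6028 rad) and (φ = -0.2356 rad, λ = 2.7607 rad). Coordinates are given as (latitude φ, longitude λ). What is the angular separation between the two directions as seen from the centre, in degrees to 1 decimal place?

105.8°

Let φ₁ = -0.6800 rad, φ₂ = -0.2356 rad, and Δλ = 2.1579 rad.
cos c = sin φ₁ sin φ₂ + cos φ₁ cos φ₂ cos Δλ = (-0.6288)(-0.2334) + (0.7776)(0.9724)(-0.5540) = -0.27206,
so c = arccos(-0.27206) = 1.84633 rad.
So the angular separation is 105.8°.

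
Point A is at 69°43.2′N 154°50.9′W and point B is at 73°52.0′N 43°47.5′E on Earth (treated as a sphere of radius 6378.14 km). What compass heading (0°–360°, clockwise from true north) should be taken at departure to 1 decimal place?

351.3°

With φ₁ = 1.2168, φ₂ = 1.2892, Δλ = -2.8163 rad, the forward-azimuth formula gives
θ = atan2( sin Δλ cos φ₂ , cos φ₁ sin φ₂ − sin φ₁ cos φ₂ cos Δλ ) = atan2(-0.0888, 0.5799) = -8.71°.
Adding 360° brings this into [0°, 360°): 351.3°.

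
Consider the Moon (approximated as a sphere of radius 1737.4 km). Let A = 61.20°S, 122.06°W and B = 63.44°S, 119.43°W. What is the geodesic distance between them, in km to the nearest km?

With latitudes φ₁ = -61.200°, φ₂ = -63.440° and longitude difference Δλ = 2.630°:
cos c = sin φ₁ sin φ₂ + cos φ₁ cos φ₂ cos Δλ = (-0.8763)(-0.8945) + (0.4818)(0.4471)(0.9989) = 0.99901,
so c = arccos(0.99901) = 0.04452 rad.
Distance = R·c = 1737.4 × 0.0445 ≈ 77 km.

77 km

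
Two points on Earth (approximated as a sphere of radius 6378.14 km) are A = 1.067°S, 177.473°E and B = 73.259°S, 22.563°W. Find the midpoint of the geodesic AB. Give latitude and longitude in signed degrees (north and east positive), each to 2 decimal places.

-52.99°, -174.82°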